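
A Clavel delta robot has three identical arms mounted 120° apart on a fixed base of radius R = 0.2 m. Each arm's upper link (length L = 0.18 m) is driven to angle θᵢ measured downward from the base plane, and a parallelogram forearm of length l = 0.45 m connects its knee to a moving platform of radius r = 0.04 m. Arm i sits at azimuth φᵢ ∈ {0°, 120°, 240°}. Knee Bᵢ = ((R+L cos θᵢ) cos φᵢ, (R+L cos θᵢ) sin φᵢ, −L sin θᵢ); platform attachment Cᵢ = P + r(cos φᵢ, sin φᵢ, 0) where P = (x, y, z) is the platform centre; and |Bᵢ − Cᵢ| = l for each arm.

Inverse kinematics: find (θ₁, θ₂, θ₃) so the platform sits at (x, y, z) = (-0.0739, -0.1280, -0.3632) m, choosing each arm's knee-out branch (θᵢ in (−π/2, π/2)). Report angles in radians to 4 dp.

arm 1 (φ=0.0°): x'=-0.0739, y'=-0.1280
  A=0.2339, B=-0.3632, C=(l²−L²−A²−y'²−z²)/(2L)=-0.0914
  γ=atan2(-0.3632,0.2339)=-0.9987;  ψ=arccos(-0.2116)=1.7840;  θ1=γ+ψ≈0.7854
φ2=120.0° → target in arm frame (-0.0739, 0.1280)
  A cos θ + B sin θ = C:  0.2339·cos θ + -0.3632·sin θ = -0.0914
  γ=atan2(-0.3632,0.2339)=-0.9986;  ψ=arccos(-0.2116)=1.7840;  θ2=γ+ψ≈0.7854
arm 3 (φ=240.0°): x'=0.1478, y'=0.0000
  A=0.0122, B=-0.3632, C=(l²−L²−A²−y'²−z²)/(2L)=0.1057
  θ3 = atan2(B,A) + arccos(C/0.3634) = -0.2614

θ₁ = 0.7854, θ₂ = 0.7854, θ₃ = -0.2614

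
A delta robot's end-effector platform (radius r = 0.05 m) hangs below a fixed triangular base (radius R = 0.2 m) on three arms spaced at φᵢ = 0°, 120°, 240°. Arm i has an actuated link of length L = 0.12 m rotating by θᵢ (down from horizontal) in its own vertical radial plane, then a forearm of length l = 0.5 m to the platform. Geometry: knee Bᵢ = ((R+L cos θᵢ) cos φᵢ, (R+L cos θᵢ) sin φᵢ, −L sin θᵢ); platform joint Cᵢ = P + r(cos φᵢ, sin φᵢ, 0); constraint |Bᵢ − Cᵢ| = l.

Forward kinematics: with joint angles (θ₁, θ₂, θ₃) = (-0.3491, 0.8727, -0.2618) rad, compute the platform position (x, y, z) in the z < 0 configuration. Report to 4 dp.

arm 1 at φ=0.0°: e+L cos θ1 = 0.2628;  centre 1 = (0.2628, 0.0000, 0.0410)
centre 2 = (0.2271·cos120.0°, 0.2271·sin120.0°, -0.0919) = (-0.1136, 0.1967, -0.0919)
φ3=240.0°: virtual centre (-0.1330, -0.2303, 0.0311), radius l
eliminate P² terms by subtracting sphere 1 from 2 and 3
plane₁₂: -0.7527x+0.3934y+-0.2659z = -0.0107
Cramer: x(z) = 0.0069-0.1981z;  y(z) = -0.0139+0.2970z
quadratic in z: (1.1275)z²+(0.0110)z+(-0.1827)=0, √Δ=0.9077 → z ∈ {-0.4074, 0.3977}; z = -0.4074 (taking z<0)
x = 0.0876, y = -0.1350

(0.0876, -0.1350, -0.4074)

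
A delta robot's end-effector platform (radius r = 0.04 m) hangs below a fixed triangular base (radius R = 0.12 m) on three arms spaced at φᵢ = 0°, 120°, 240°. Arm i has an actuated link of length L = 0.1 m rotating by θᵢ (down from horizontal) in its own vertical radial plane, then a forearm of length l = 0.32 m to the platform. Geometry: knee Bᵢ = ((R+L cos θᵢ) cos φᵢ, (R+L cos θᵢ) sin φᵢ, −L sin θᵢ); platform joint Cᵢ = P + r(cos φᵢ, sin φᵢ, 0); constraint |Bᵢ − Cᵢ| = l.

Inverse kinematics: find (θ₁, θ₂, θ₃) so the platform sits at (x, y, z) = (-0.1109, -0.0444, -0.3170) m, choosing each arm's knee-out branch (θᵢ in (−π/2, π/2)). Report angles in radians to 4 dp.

arm 1 (φ=0.0°): x'=-0.1109, y'=-0.0444
  A cos θ + B sin θ = C:  0.1909·cos θ + -0.3170·sin θ = -0.2325
  γ=atan2(-0.3170,0.1909)=-1.0288;  ψ=arccos(-0.6283)=2.2502;  θ1=γ+ψ≈1.2215
rotate P by −φ2: (0.0170, 0.1182, -0.3170)
  A=0.0630, B=-0.3170, C=(l²−L²−A²−y'²−z²)/(2L)=-0.1302
  √(A²+B²)=0.3232;  θ2 = -1.3746+1.9854 ≈ 0.6108
arm 3 (φ=240.0°): x'=0.0939, y'=-0.0738
  A cos θ + B sin θ = C:  -0.0139·cos θ + -0.3170·sin θ = -0.0687
  θ3 = atan2(B,A) + arccos(C/0.3173) = 0.1743

θ₁ = 1.2215, θ₂ = 0.6108, θ₃ = 0.1743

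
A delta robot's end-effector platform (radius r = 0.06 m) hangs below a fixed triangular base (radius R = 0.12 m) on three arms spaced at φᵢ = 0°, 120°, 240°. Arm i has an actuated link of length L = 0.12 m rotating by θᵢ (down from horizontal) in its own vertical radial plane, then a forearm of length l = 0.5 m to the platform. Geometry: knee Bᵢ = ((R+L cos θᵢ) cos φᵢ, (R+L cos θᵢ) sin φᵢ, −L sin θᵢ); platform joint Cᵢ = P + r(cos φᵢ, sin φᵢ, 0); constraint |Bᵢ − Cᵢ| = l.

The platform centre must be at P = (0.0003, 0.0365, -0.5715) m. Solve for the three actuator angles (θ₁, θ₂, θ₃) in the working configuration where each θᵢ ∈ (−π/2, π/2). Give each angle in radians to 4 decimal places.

φ1=0.0° → target in arm frame (0.0003, 0.0365)
  e−x'=0.0597;  (l²−L²−(e−x')²−y'²−z²)/2L = -0.3996
  √(A²+B²)=0.5746;  θ1 = -1.4667+2.3399 ≈ 0.8731
φ2=120.0° → target in arm frame (0.0315, -0.0185)
  A cos θ + B sin θ = C:  0.0285·cos θ + -0.5715·sin θ = -0.3840
  √(A²+B²)=0.5722;  θ2 = -1.5209+2.3066 ≈ 0.7857
arm 3 (φ=240.0°): x'=-0.0318, y'=-0.0180
  A cos θ + B sin θ = C:  0.0918·cos θ + -0.5715·sin θ = -0.4156
  θ3 = atan2(B,A) + arccos(C/0.5788) = 0.9603

θ₁ = 0.8731, θ₂ = 0.7857, θ₃ = 0.9603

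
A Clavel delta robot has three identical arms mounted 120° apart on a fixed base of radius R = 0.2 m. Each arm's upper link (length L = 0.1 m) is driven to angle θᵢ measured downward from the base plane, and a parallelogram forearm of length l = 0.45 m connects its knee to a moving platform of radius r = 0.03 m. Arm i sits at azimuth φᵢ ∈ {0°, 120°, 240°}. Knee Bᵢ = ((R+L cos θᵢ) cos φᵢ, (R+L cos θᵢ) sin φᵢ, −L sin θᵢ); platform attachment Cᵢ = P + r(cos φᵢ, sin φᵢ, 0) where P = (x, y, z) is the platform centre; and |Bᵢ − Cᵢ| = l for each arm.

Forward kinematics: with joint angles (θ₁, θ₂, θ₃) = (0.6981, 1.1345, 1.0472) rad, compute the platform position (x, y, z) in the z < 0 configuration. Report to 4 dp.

(0.0468, -0.0090, -0.4674)

centre 1 = (0.2466·cos0.0°, 0.2466·sin0.0°, -0.0643) = (0.2466, 0.0000, -0.0643)
centre 2 = (0.2123·cos120.0°, 0.2123·sin120.0°, -0.0906) = (-0.1061, 0.1838, -0.0906)
arm 3 at φ=240.0°: (R−r)+L cos θ3 = 0.2200;  centre 3 = (-0.1100, -0.1905, -0.0866)
eliminate P² terms by subtracting sphere 1 from 2 and 3
plane₁₂: -0.7055x+0.3676y+-0.0527z = -0.0117
det = 0.5310;  x = 0.0146+-0.0687z,  y = -0.0037+0.0115z
quadratic in z: (1.0049)z²+(0.1604)z+(-0.1445)=0, √Δ=0.7789 → z ∈ {-0.4674, 0.3078}; z = -0.4674 (taking z<0)
x = 0.0468, y = -0.0090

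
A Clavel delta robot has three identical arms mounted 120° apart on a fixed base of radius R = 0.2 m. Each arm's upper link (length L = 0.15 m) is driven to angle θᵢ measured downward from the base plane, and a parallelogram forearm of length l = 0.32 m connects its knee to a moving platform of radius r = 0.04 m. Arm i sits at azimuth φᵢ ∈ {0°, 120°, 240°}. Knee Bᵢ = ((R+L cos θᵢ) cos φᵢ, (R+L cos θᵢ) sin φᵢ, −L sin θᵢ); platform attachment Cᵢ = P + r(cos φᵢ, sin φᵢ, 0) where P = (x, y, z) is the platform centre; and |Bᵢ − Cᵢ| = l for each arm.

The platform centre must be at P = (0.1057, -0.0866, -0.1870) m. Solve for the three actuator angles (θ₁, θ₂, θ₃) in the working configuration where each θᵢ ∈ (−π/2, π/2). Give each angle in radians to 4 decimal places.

arm 1 (φ=0.0°): x'=0.1057, y'=-0.0866
  A cos θ + B sin θ = C:  0.0543·cos θ + -0.1870·sin θ = 0.1149
  γ=atan2(-0.1870,0.0543)=-1.2882;  ψ=arccos(0.5903)=0.9394;  θ1=γ+ψ≈-0.3488
rotate P by −φ2: (-0.1278, -0.0482, -0.1870)
  A=0.2878, B=-0.1870, C=(l²−L²−A²−y'²−z²)/(2L)=-0.1342
  γ=atan2(-0.1870,0.2878)=-0.5761;  ψ=arccos(-0.3909)=1.9724;  θ2=γ+ψ≈1.3963
rotate P by −φ3: (0.0221, 0.1348, -0.1870)
  A=0.1379, B=-0.1870, C=(l²−L²−A²−y'²−z²)/(2L)=0.0258
  θ3 = atan2(B,A) + arccos(C/0.2323) = 0.5239

θ₁ = -0.3488, θ₂ = 1.3963, θ₃ = 0.5239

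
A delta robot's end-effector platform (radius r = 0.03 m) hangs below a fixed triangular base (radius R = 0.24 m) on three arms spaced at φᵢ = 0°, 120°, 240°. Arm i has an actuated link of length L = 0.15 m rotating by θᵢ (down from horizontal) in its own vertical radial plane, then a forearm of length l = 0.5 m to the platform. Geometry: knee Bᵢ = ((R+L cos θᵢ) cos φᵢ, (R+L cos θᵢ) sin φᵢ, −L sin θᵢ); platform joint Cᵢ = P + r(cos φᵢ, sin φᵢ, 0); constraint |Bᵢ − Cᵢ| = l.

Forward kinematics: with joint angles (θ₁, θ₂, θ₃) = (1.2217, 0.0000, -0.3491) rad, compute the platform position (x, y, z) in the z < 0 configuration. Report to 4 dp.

(-0.1842, -0.0288, -0.3661)

φ1=0.0°: virtual centre (0.2613, 0.0000, -0.1410), radius l
centre 2 = (0.3600·cos120.0°, 0.3600·sin120.0°, 0.0000) = (-0.1800, 0.3118, 0.0000)
arm 3 at φ=240.0°: ρ3 = 0.3510;  centre 3 = (-0.1755, -0.3039, 0.0513)
subtract pairs → two planes through P
plane₁₂: -0.8826x+0.6235y+0.2819z = 0.0415
Cramer: x(z) = -0.0450+0.3802z;  y(z) = 0.0028+0.0861z
sphere 1 gives Az²+Bz+C=0 with A=1.1520, B=0.0494, C=-0.1363;  B²−4AC=0.6305;  roots -0.3661, 0.3232;  negative root z = -0.3661
x = -0.1842, y = -0.0288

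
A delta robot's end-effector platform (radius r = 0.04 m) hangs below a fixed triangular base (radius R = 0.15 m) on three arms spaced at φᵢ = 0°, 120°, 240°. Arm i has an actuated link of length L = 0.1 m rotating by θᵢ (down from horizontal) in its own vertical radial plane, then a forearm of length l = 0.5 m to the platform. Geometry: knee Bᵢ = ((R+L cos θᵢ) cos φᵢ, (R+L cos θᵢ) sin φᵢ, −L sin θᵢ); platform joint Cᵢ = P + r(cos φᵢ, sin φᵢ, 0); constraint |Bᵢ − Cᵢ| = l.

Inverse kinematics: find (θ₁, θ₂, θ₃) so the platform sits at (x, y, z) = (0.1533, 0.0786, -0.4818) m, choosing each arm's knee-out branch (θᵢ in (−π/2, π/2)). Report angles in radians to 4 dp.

φ1=0.0° → target in arm frame (0.1533, 0.0786)
  A cos θ + B sin θ = C:  -0.0433·cos θ + -0.4818·sin θ = -0.0009
  γ=atan2(-0.4818,-0.0433)=-1.6604;  ψ=arccos(-0.0019)=1.5727;  θ1=γ+ψ≈-0.0877
φ2=120.0° → target in arm frame (-0.0086, -0.1721)
  A cos θ + B sin θ = C:  0.1186·cos θ + -0.4818·sin θ = -0.1790
  θ2 = atan2(B,A) + arccos(C/0.4962) = 0.6104
arm 3 (φ=240.0°): x'=-0.1447, y'=0.0935
  A cos θ + B sin θ = C:  0.2547·cos θ + -0.4818·sin θ = -0.3287
  √(A²+B²)=0.5450;  θ3 = -1.0845+2.2183 ≈ 1.1338

θ₁ = -0.0877, θ₂ = 0.6104, θ₃ = 1.1338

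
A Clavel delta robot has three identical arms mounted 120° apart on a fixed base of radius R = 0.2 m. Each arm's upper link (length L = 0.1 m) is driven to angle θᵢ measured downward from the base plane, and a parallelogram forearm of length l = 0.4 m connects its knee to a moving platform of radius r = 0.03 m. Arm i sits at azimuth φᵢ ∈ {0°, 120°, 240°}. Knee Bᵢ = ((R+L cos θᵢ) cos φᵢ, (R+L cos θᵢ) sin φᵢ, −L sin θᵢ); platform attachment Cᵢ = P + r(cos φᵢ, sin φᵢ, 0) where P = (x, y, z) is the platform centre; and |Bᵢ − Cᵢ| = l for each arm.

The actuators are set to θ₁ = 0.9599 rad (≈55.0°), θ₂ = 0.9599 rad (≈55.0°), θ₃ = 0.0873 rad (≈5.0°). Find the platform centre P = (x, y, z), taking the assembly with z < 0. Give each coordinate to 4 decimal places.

(-0.0443, -0.0767, -0.3654)

arm 1 at φ=0.0°: e+L cos θ1 = 0.2274;  S1 = (0.2274, 0.0000, -0.0819)
S2 = (0.2274·cos120.0°, 0.2274·sin120.0°, -0.0819) = (-0.1137, 0.1969, -0.0819)
S3 = (0.2696·cos240.0°, 0.2696·sin240.0°, -0.0087) = (-0.1348, -0.2335, -0.0087)
|S₂|²−|S₁|² = 0.0000;  |S₃|²−|S₁|² = 0.0144
linear system: -0.6821x+0.3938y = 0.0000−0.0000z; -0.7243x+-0.4670y = 0.0144−0.1464z
det = 0.6038;  x = -0.0094+0.0955z,  y = -0.0162+0.1654z
quadratic in z: (1.0365)z²+(0.1133)z+(-0.0970)=0, √Δ=0.6441 → z ∈ {-0.3654, 0.2561}; z = -0.3654 (taking z<0)
x = -0.0443, y = -0.0767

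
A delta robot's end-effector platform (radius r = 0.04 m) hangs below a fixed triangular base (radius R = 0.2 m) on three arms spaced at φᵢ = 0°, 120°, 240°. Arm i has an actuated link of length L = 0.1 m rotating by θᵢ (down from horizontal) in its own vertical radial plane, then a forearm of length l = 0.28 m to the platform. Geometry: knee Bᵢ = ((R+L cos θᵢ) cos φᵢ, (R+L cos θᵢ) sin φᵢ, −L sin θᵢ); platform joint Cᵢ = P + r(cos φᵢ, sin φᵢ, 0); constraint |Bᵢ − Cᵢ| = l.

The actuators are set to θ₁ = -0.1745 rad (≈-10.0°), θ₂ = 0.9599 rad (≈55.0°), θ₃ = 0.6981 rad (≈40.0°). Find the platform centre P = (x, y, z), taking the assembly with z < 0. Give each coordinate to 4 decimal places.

φ1=0.0°: virtual centre (0.2585, 0.0000, 0.0174), radius l
arm 2 at φ=120.0°: ρ2 = 0.2174;  S2 = (-0.1087, 0.1882, -0.0819)
φ3=240.0°: virtual centre (-0.1183, -0.2049, -0.0643), radius l
subtract pairs → two planes through P
[-0.7343 0.3765 -0.1985]·P = -0.0132;  [-0.7536 -0.4098 -0.1633]·P = -0.0070
det = 0.5846;  x = 0.0137+-0.2443z,  y = -0.0082+0.0508z
quadratic in z: (1.0623)z²+(0.0840)z+(-0.0181)=0, √Δ=0.2900 → z ∈ {-0.1761, 0.0969}; z = -0.1761 (taking z<0)
x = 0.0567, y = -0.0171

(0.0567, -0.0171, -0.1761)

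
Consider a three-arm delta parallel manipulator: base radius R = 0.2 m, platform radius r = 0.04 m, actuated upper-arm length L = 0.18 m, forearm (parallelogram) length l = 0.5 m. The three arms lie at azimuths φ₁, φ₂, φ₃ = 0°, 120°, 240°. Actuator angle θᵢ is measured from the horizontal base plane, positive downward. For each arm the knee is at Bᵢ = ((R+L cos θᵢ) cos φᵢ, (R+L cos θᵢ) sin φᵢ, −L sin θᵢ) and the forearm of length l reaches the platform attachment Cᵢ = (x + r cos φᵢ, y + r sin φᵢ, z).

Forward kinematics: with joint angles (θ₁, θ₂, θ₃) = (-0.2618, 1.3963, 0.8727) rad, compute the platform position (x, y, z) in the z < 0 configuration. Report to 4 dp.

(0.2406, -0.1008, -0.4342)

S1 = (0.3339·cos0.0°, 0.3339·sin0.0°, 0.0466) = (0.3339, 0.0000, 0.0466)
arm 2 at φ=120.0°: (R−r)+L cos θ2 = 0.1913;  S2 = (-0.0956, 0.1656, -0.1773)
S3 = (0.2757·cos240.0°, 0.2757·sin240.0°, -0.1379) = (-0.1378, -0.2388, -0.1379)
subtract pairs → two planes through P
[-0.8590 0.3313 -0.4477]·P = -0.0456;  [-0.9434 -0.4775 -0.3690]·P = -0.0186
det = 0.7227;  x = 0.0387+-0.4649z,  y = -0.0375+0.1459z
into |P−S₁|² = l²: 1.2375z² + 0.1704z + -0.1593 = 0;  Δ = 0.8175;  z = -0.4342 or 0.2965 → z<0 root = -0.4342
x = 0.2406, y = -0.1008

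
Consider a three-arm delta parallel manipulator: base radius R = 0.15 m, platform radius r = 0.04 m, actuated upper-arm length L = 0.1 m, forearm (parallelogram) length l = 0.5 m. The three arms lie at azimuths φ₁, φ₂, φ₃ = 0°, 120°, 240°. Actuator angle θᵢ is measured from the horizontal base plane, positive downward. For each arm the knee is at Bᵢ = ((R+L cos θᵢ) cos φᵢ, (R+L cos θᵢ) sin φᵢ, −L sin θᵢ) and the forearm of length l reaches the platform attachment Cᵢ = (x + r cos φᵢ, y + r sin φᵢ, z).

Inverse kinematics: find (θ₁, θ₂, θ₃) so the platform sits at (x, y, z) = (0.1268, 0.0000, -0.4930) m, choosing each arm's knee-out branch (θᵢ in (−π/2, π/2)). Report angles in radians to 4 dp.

θ₁ = -0.0003, θ₂ = 0.7852, θ₃ = 0.7852

φ1=0.0° → target in arm frame (0.1268, 0.0000)
  e−x'=-0.0168;  (l²−L²−(e−x')²−y'²−z²)/2L = -0.0167
  θ1 = atan2(B,A) + arccos(C/0.4933) = -0.0003
arm 2 (φ=120.0°): x'=-0.0634, y'=-0.1098
  A cos θ + B sin θ = C:  0.1734·cos θ + -0.4930·sin θ = -0.2259
  γ=atan2(-0.4930,0.1734)=-1.2326;  ψ=arccos(-0.4322)=2.0177;  θ2=γ+ψ≈0.7852
rotate P by −φ3: (-0.0634, 0.1098, -0.4930)
  e−x'=0.1734;  (l²−L²−(e−x')²−y'²−z²)/2L = -0.2259
  θ3 = atan2(B,A) + arccos(C/0.5226) = 0.7852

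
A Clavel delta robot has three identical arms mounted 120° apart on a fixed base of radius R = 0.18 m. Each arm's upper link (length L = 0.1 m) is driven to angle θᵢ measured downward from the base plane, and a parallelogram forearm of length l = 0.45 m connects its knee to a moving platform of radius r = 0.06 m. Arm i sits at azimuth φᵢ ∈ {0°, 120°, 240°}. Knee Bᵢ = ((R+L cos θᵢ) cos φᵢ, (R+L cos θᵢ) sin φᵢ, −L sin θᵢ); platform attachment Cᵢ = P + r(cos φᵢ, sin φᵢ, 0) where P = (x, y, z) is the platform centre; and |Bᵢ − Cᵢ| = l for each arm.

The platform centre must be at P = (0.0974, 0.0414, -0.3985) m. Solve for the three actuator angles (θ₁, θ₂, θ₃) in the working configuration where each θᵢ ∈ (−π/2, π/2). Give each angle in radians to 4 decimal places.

θ₁ = -0.3486, θ₂ = 0.2621, θ₃ = 0.6108

arm 1 (φ=0.0°): x'=0.0974, y'=0.0414
  A cos θ + B sin θ = C:  0.0226·cos θ + -0.3985·sin θ = 0.1574
  √(A²+B²)=0.3991;  θ1 = -1.5141+1.1655 ≈ -0.3486
arm 2 (φ=120.0°): x'=-0.0128, y'=-0.1051
  A=0.1328, B=-0.3985, C=(l²−L²−A²−y'²−z²)/(2L)=0.0251
  √(A²+B²)=0.4201;  θ2 = -1.2490+1.5111 ≈ 0.2621
φ3=240.0° → target in arm frame (-0.0846, 0.0637)
  A=0.2046, B=-0.3985, C=(l²−L²−A²−y'²−z²)/(2L)=-0.0610
  √(A²+B²)=0.4479;  θ3 = -1.0966+1.7074 ≈ 0.6108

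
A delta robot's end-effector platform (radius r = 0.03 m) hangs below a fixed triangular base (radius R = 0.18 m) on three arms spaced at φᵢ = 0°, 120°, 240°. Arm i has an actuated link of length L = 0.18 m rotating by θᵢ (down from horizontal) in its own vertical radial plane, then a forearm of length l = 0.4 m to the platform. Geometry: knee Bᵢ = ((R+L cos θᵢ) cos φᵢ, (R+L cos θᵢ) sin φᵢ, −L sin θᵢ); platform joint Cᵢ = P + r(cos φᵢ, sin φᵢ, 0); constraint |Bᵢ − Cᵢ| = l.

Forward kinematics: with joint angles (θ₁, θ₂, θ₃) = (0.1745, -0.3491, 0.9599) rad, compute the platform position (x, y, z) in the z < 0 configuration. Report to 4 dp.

φ1=0.0°: virtual centre (0.3273, 0.0000, -0.0313), radius l
arm 2 at φ=120.0°: (R−r)+L cos θ2 = 0.3191;  O2 = (-0.1596, 0.2764, 0.0616)
arm 3 at φ=240.0°: (R−r)+L cos θ3 = 0.2532;  O3 = (-0.1266, -0.2193, -0.1474)
|O₂|²−|O₁|² = -0.0024;  |O₃|²−|O₁|² = -0.0222
linear system: -0.9737x+0.5528y = -0.0024−0.1856z; -0.9078x+-0.4386y = -0.0222−-0.2324z
det = 0.9289;  x = 0.0144+-0.0506z,  y = 0.0209+-0.4250z
into |P−O₁|² = l²: 1.1832z² + 0.0764z + -0.0607 = 0;  Δ = 0.2930;  z = -0.2610 or 0.1965 → z<0 root = -0.2610
x = 0.0276, y = 0.1318

(0.0276, 0.1318, -0.2610)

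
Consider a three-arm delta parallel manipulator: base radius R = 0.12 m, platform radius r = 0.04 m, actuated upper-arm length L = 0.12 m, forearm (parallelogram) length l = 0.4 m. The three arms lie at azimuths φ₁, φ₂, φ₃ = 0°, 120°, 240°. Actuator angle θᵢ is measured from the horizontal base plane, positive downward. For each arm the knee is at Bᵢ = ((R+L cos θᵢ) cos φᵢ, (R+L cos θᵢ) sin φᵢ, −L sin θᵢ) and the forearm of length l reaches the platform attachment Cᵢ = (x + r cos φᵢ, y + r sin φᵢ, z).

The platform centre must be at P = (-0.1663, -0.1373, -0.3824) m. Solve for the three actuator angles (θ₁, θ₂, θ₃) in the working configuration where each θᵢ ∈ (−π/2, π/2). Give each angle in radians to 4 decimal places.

rotate P by −φ1: (-0.1663, -0.1373, -0.3824)
  e−x'=0.2463;  (l²−L²−(e−x')²−y'²−z²)/2L = -0.3339
  γ=atan2(-0.3824,0.2463)=-0.9986;  ψ=arccos(-0.7342)=2.3952;  θ1=γ+ψ≈1.3966
φ2=120.0° → target in arm frame (-0.0358, 0.2127)
  A cos θ + B sin θ = C:  0.1158·cos θ + -0.3824·sin θ = -0.2469
  √(A²+B²)=0.3995;  θ2 = -1.2769+2.2370 ≈ 0.9601
φ3=240.0° → target in arm frame (0.2021, -0.0754)
  A cos θ + B sin θ = C:  -0.1221·cos θ + -0.3824·sin θ = -0.0884
  √(A²+B²)=0.4014;  θ3 = -1.8798+1.7928 ≈ -0.0870

θ₁ = 1.3966, θ₂ = 0.9601, θ₃ = -0.0870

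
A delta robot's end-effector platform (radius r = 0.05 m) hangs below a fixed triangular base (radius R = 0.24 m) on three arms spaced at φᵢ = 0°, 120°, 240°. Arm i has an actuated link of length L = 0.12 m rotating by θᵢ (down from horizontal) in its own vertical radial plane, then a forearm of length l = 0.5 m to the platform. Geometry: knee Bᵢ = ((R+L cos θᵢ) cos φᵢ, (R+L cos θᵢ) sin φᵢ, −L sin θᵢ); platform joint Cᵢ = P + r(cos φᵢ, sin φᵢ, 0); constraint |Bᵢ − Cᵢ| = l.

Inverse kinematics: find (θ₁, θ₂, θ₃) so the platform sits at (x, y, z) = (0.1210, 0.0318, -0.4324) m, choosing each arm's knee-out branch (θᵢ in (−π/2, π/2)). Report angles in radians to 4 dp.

arm 1 (φ=0.0°): x'=0.1210, y'=0.0318
  A cos θ + B sin θ = C:  0.0690·cos θ + -0.4324·sin θ = 0.1786
  √(A²+B²)=0.4379;  θ1 = -1.4126+1.1507 ≈ -0.2618
φ2=120.0° → target in arm frame (-0.0330, -0.1207)
  A cos θ + B sin θ = C:  0.2230·cos θ + -0.4324·sin θ = -0.0652
  √(A²+B²)=0.4865;  θ2 = -1.0947+1.7052 ≈ 0.6105
arm 3 (φ=240.0°): x'=-0.0880, y'=0.0889
  A=0.2780, B=-0.4324, C=(l²−L²−A²−y'²−z²)/(2L)=-0.1524
  γ=atan2(-0.4324,0.2780)=-0.9993;  ψ=arccos(-0.2965)=1.8718;  θ3=γ+ψ≈0.8724

θ₁ = -0.2618, θ₂ = 0.6105, θ₃ = 0.8724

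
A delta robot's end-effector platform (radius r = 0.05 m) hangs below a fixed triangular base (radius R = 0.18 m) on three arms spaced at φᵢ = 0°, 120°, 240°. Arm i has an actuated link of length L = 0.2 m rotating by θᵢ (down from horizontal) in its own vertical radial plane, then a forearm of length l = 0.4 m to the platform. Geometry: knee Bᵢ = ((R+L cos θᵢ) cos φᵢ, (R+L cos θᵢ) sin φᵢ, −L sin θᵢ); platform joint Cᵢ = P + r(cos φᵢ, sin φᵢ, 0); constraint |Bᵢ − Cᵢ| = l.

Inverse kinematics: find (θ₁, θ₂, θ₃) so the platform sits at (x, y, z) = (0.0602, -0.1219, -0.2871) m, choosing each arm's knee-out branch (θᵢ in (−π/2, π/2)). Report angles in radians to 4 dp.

arm 1 (φ=0.0°): x'=0.0602, y'=-0.1219
  A cos θ + B sin θ = C:  0.0698·cos θ + -0.2871·sin θ = 0.0446
  γ=atan2(-0.2871,0.0698)=-1.3323;  ψ=arccos(0.1510)=1.4193;  θ1=γ+ψ≈0.0869
rotate P by −φ2: (-0.1357, 0.0088, -0.2871)
  e−x'=0.2657;  (l²−L²−(e−x')²−y'²−z²)/2L = -0.0827
  √(A²+B²)=0.3912;  θ2 = -0.8241+1.7839 ≈ 0.9597
φ3=240.0° → target in arm frame (0.0755, 0.1131)
  A cos θ + B sin θ = C:  0.0545·cos θ + -0.2871·sin θ = 0.0545
  θ3 = atan2(B,A) + arccos(C/0.2922) = 0.0000

θ₁ = 0.0869, θ₂ = 0.9597, θ₃ = 0.0000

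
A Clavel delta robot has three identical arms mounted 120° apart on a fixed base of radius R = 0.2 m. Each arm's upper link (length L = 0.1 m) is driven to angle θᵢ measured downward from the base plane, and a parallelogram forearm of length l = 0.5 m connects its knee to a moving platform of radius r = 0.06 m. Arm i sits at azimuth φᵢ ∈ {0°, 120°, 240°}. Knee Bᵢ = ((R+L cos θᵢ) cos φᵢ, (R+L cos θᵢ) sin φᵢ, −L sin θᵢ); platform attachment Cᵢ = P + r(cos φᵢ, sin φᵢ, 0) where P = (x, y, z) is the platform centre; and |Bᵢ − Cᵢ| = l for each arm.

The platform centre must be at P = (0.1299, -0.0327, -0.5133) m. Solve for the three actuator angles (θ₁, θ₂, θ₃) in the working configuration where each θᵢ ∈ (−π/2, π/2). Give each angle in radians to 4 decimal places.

φ1=0.0° → target in arm frame (0.1299, -0.0327)
  A=0.0101, B=-0.5133, C=(l²−L²−A²−y'²−z²)/(2L)=-0.1232
  θ1 = atan2(B,A) + arccos(C/0.5134) = 0.2621
φ2=120.0° → target in arm frame (-0.0933, -0.0961)
  e−x'=0.2333;  (l²−L²−(e−x')²−y'²−z²)/2L = -0.4357
  γ=atan2(-0.5133,0.2333)=-1.1442;  ψ=arccos(-0.7727)=2.4539;  θ2=γ+ψ≈1.3097
rotate P by −φ3: (-0.0366, 0.1288, -0.5133)
  e−x'=0.1766;  (l²−L²−(e−x')²−y'²−z²)/2L = -0.3564
  γ=atan2(-0.5133,0.1766)=-1.2394;  ψ=arccos(-0.6565)=2.2870;  θ3=γ+ψ≈1.0476

θ₁ = 0.2621, θ₂ = 1.3097, θ₃ = 1.0476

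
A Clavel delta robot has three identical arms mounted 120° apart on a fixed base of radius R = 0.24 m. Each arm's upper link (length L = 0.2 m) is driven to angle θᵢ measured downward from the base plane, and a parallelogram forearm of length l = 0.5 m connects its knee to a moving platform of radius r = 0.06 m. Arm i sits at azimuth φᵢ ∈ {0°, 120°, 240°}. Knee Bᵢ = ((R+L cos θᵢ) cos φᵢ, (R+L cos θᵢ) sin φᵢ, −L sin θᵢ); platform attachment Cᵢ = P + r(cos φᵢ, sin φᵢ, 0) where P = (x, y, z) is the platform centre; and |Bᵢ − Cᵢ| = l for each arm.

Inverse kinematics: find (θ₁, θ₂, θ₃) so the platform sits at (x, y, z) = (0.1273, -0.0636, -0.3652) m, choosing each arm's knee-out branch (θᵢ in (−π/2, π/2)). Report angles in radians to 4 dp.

θ₁ = -0.3493, θ₂ = 0.7852, θ₃ = 0.3492

rotate P by −φ1: (0.1273, -0.0636, -0.3652)
  e−x'=0.0527;  (l²−L²−(e−x')²−y'²−z²)/2L = 0.1745
  √(A²+B²)=0.3690;  θ1 = -1.4275+1.0781 ≈ -0.3493
arm 2 (φ=120.0°): x'=-0.1187, y'=-0.0784
  A cos θ + B sin θ = C:  0.2987·cos θ + -0.3652·sin θ = -0.0469
  γ=atan2(-0.3652,0.2987)=-0.8852;  ψ=arccos(-0.0994)=1.6704;  θ2=γ+ψ≈0.7852
φ3=240.0° → target in arm frame (-0.0086, 0.1420)
  e−x'=0.1886;  (l²−L²−(e−x')²−y'²−z²)/2L = 0.0522
  γ=atan2(-0.3652,0.1886)=-1.0942;  ψ=arccos(0.1271)=1.4434;  θ3=γ+ψ≈0.3492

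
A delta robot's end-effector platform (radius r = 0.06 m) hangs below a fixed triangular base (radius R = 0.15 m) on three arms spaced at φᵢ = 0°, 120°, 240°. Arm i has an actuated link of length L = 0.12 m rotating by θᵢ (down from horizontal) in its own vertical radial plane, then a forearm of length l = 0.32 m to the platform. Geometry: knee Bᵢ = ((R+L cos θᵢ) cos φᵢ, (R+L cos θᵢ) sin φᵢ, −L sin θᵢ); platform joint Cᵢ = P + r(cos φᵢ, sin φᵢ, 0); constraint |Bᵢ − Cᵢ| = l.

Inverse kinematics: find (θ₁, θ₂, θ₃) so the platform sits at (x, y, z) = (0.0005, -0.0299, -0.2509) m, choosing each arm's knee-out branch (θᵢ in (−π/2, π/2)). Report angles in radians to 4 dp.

θ₁ = 0.0873, θ₂ = 0.2617, θ₃ = -0.0879

φ1=0.0° → target in arm frame (0.0005, -0.0299)
  A cos θ + B sin θ = C:  0.0895·cos θ + -0.2509·sin θ = 0.0673
  γ=atan2(-0.2509,0.0895)=-1.2282;  ψ=arccos(0.2525)=1.3155;  θ1=γ+ψ≈0.0873
rotate P by −φ2: (-0.0261, 0.0145, -0.2509)
  e−x'=0.1161;  (l²−L²−(e−x')²−y'²−z²)/2L = 0.0473
  γ=atan2(-0.2509,0.1161)=-1.1373;  ψ=arccos(0.1710)=1.3989;  θ2=γ+ψ≈0.2617
φ3=240.0° → target in arm frame (0.0256, 0.0154)
  A cos θ + B sin θ = C:  0.0644·cos θ + -0.2509·sin θ = 0.0861
  √(A²+B²)=0.2590;  θ3 = -1.3197+1.2318 ≈ -0.0879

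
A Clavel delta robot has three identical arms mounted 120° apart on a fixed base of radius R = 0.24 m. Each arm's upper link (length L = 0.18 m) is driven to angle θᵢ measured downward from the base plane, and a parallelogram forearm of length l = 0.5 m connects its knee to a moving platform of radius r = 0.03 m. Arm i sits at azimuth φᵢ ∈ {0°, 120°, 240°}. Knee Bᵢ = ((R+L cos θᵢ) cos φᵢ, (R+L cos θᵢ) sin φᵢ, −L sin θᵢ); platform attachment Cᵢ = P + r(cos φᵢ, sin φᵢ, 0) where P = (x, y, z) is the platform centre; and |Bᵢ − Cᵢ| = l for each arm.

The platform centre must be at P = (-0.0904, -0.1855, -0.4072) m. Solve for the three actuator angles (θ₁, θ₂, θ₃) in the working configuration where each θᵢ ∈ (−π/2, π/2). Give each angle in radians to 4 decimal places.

θ₁ = 1.0471, θ₂ = 1.1347, θ₃ = -0.3492

arm 1 (φ=0.0°): x'=-0.0904, y'=-0.1855
  A=0.3004, B=-0.4072, C=(l²−L²−A²−y'²−z²)/(2L)=-0.2024
  θ1 = atan2(B,A) + arccos(C/0.5060) = 1.0471
arm 2 (φ=120.0°): x'=-0.1154, y'=0.1710
  A=0.3254, B=-0.4072, C=(l²−L²−A²−y'²−z²)/(2L)=-0.2316
  √(A²+B²)=0.5213;  θ2 = -0.8965+2.0312 ≈ 1.1347
rotate P by −φ3: (0.2058, 0.0145, -0.4072)
  A cos θ + B sin θ = C:  0.0042·cos θ + -0.4072·sin θ = 0.1432
  √(A²+B²)=0.4072;  θ3 = -1.5606+1.2114 ≈ -0.3492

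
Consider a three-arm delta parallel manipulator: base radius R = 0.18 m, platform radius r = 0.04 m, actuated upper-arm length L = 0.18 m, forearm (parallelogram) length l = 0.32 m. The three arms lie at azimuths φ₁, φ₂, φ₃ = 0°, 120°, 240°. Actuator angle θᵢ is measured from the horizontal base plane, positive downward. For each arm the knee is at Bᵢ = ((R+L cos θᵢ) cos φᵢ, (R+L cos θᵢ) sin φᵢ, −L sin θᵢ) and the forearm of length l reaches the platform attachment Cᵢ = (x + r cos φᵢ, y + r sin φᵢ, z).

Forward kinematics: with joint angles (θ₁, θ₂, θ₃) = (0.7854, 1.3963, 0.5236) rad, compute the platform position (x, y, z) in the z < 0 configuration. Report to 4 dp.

(0.0337, -0.1158, -0.3129)

φ1=0.0°: virtual centre (0.2673, 0.0000, -0.1273), radius l
centre 2 = (0.1713·cos120.0°, 0.1713·sin120.0°, -0.1773) = (-0.0856, 0.1483, -0.1773)
φ3=240.0°: virtual centre (-0.1479, -0.2562, -0.0900), radius l
subtract pairs → two planes through P
plane₁₂: -0.7058x+0.2966y+-0.1000z = -0.0269
det = 0.6080;  x = 0.0188+-0.0479z,  y = -0.0460+0.2231z
into |P−centre ₁|² = l²: 1.0521z² + 0.2578z + -0.0223 = 0;  Δ = 0.1604;  z = -0.3129 or 0.0678 → z<0 root = -0.3129
x = 0.0337, y = -0.1158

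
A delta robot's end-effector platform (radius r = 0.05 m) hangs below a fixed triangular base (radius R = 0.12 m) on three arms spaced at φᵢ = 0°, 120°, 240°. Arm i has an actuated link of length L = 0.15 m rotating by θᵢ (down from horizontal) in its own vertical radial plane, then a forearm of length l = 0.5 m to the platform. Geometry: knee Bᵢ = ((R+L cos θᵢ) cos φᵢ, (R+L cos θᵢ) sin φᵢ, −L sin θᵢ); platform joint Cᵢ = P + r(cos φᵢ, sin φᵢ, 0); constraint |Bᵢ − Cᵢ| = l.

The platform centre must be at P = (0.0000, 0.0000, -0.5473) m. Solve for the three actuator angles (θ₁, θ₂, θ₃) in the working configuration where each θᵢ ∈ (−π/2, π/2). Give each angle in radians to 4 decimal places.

θ₁ = 0.6106, θ₂ = 0.6106, θ₃ = 0.6106

φ1=0.0° → target in arm frame (0.0000, 0.0000)
  A cos θ + B sin θ = C:  0.0700·cos θ + -0.5473·sin θ = -0.2565
  γ=atan2(-0.5473,0.0700)=-1.4436;  ψ=arccos(-0.4648)=2.0542;  θ1=γ+ψ≈0.6106
arm 2 (φ=120.0°): x'=0.0000, y'=0.0000
  A cos θ + B sin θ = C:  0.0700·cos θ + -0.5473·sin θ = -0.2565
  √(A²+B²)=0.5518;  θ2 = -1.4436+2.0542 ≈ 0.6106
φ3=240.0° → target in arm frame (0.0000, 0.0000)
  A cos θ + B sin θ = C:  0.0700·cos θ + -0.5473·sin θ = -0.2565
  γ=atan2(-0.5473,0.0700)=-1.4436;  ψ=arccos(-0.4648)=2.0542;  θ3=γ+ψ≈0.6106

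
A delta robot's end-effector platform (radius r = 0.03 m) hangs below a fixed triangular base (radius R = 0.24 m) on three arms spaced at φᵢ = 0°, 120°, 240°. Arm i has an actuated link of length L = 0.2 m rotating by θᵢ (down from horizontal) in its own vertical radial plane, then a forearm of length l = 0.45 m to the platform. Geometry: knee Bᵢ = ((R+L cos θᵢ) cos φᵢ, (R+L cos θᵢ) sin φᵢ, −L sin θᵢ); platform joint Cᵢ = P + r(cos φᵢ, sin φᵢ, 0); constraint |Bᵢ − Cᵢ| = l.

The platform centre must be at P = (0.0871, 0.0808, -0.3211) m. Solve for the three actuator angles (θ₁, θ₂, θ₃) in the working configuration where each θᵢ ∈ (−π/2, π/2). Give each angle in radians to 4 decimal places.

θ₁ = 0.0874, θ₂ = 0.4363, θ₃ = 1.0470

arm 1 (φ=0.0°): x'=0.0871, y'=0.0808
  A=0.1229, B=-0.3211, C=(l²−L²−A²−y'²−z²)/(2L)=0.0944
  γ=atan2(-0.3211,0.1229)=-1.2053;  ψ=arccos(0.2746)=1.2926;  θ1=γ+ψ≈0.0874
φ2=120.0° → target in arm frame (0.0264, -0.1158)
  A=0.1836, B=-0.3211, C=(l²−L²−A²−y'²−z²)/(2L)=0.0307
  γ=atan2(-0.3211,0.1836)=-1.0514;  ψ=arccos(0.0830)=1.4877;  θ2=γ+ψ≈0.4363
φ3=240.0° → target in arm frame (-0.1135, 0.0350)
  A=0.3235, B=-0.3211, C=(l²−L²−A²−y'²−z²)/(2L)=-0.1163
  γ=atan2(-0.3211,0.3235)=-0.7816;  ψ=arccos(-0.2550)=1.8287;  θ3=γ+ψ≈1.0470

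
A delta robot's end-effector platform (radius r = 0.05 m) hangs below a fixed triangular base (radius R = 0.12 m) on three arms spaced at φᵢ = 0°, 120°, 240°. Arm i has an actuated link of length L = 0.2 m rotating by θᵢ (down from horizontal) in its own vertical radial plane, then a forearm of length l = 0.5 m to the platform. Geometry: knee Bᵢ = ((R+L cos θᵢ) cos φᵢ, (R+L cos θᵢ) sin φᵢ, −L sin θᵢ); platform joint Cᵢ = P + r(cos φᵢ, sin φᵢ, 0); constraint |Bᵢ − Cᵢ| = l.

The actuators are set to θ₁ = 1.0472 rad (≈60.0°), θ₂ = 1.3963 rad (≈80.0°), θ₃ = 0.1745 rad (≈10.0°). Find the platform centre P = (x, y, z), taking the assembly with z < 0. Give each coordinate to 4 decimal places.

φ1=0.0°: virtual centre (0.1700, 0.0000, -0.1732), radius l
arm 2 at φ=120.0°: e+L cos θ2 = 0.1047;  S2 = (-0.0524, 0.0907, -0.1970)
φ3=240.0°: virtual centre (-0.1335, -0.2312, -0.0347), radius l
|S₂|²−|S₁|² = -0.0091;  |S₃|²−|S₁|² = 0.0136
[-0.4447 0.1814 -0.0475]·P = -0.0091;  [-0.6070 -0.4624 0.2770]·P = 0.0136
det = 0.3157;  x = 0.0056+0.0895z,  y = -0.0367+0.4815z
into |P−S₁|² = l²: 1.2398z² + 0.2816z + -0.1916 = 0;  Δ = 1.0296;  z = -0.5228 or 0.2956 → z<0 root = -0.5228
x = -0.0412, y = -0.2884

(-0.0412, -0.2884, -0.5228)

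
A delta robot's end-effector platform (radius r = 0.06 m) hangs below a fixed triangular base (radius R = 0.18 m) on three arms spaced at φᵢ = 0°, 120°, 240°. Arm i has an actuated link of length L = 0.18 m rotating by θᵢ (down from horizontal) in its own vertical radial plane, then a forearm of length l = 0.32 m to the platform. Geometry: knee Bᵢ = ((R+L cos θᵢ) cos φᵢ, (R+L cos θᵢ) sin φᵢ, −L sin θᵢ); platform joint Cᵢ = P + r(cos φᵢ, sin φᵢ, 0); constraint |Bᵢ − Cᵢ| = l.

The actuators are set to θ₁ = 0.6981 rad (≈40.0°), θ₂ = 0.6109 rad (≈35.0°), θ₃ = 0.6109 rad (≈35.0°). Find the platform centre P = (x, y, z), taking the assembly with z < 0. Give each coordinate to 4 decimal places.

arm 1 at φ=0.0°: (R−r)+L cos θ1 = 0.2579;  O1 = (0.2579, 0.0000, -0.1157)
arm 2 at φ=120.0°: (R−r)+L cos θ2 = 0.2674;  O2 = (-0.1337, 0.2316, -0.1032)
O3 = (0.2674·cos240.0°, 0.2674·sin240.0°, -0.1032) = (-0.1337, -0.2316, -0.1032)
|O₂|²−|O₁|² = 0.0023;  |O₃|²−|O₁|² = 0.0023
linear system: -0.7832x+0.4632y = 0.0023−0.0249z; -0.7832x+-0.4632y = 0.0023−0.0249z
Cramer: x(z) = -0.0029+0.0318z;  y(z) = 0.0000-0.0000z
into |P−O₁|² = l²: 1.0010z² + 0.2148z + -0.0210 = 0;  Δ = 0.1302;  z = -0.2875 or 0.0729 → z<0 root = -0.2875
x = -0.0121, y = 0.0000

(-0.0121, 0.0000, -0.2875)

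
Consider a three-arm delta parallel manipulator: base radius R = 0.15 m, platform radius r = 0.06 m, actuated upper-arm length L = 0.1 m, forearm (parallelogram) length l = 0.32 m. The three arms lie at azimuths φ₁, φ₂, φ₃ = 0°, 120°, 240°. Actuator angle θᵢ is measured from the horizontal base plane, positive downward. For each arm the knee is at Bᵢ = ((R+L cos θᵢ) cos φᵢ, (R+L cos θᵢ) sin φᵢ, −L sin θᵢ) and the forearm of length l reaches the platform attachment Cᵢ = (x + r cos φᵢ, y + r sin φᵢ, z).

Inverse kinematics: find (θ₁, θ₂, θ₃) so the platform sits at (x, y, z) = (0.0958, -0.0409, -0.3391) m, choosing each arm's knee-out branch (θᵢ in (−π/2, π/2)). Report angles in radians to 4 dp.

rotate P by −φ1: (0.0958, -0.0409, -0.3391)
  e−x'=-0.0058;  (l²−L²−(e−x')²−y'²−z²)/2L = -0.1215
  θ1 = atan2(B,A) + arccos(C/0.3391) = 0.3492
rotate P by −φ2: (-0.0833, -0.0625, -0.3391)
  e−x'=0.1733;  (l²−L²−(e−x')²−y'²−z²)/2L = -0.2827
  γ=atan2(-0.3391,0.1733)=-1.0983;  ψ=arccos(-0.7423)=2.4073;  θ2=γ+ψ≈1.3090
φ3=240.0° → target in arm frame (-0.0125, 0.1034)
  A=0.1025, B=-0.3391, C=(l²−L²−A²−y'²−z²)/(2L)=-0.2189
  γ=atan2(-0.3391,0.1025)=-1.2773;  ψ=arccos(-0.6180)=2.2370;  θ3=γ+ψ≈0.9597

θ₁ = 0.3492, θ₂ = 1.3090, θ₃ = 0.9597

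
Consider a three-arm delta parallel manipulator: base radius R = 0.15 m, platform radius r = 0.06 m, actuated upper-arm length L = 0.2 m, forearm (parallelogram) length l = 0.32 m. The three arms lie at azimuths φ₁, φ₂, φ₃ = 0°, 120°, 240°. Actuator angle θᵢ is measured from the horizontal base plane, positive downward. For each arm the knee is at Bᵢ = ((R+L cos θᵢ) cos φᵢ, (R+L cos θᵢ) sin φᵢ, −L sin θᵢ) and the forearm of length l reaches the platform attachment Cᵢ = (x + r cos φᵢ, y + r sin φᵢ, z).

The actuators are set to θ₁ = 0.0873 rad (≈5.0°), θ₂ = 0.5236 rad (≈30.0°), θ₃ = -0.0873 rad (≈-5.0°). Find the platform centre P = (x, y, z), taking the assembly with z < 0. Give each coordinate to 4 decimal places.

(0.0136, -0.0477, -0.1729)

φ1=0.0°: virtual centre (0.2892, 0.0000, -0.0174), radius l
O2 = (0.2632·cos120.0°, 0.2632·sin120.0°, -0.1000) = (-0.1316, 0.2279, -0.1000)
φ3=240.0°: virtual centre (-0.1446, -0.2505, 0.0174), radius l
subtract pairs → two planes through P
plane₁₂: -0.8417x+0.4559y+-0.1651z = -0.0047
det = 0.8172;  x = 0.0029+-0.0623z,  y = -0.0050+0.2472z
sphere 1 gives Az²+Bz+C=0 with A=1.0650, B=0.0681, C=-0.0201;  B²−4AC=0.0901;  roots -0.1729, 0.1090;  negative root z = -0.1729
x = 0.0136, y = -0.0477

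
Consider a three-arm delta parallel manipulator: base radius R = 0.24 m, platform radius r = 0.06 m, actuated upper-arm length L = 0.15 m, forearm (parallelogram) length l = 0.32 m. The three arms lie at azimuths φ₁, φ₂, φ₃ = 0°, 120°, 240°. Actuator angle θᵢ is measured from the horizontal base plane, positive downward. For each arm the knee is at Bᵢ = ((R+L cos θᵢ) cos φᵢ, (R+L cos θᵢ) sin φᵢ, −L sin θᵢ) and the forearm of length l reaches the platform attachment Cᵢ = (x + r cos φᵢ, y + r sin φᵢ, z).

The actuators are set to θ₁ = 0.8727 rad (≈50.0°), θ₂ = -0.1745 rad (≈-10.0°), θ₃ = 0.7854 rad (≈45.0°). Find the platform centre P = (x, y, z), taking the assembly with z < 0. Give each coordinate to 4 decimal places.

(-0.0373, 0.0506, -0.1528)

arm 1 at φ=0.0°: (R−r)+L cos θ1 = 0.2764;  O1 = (0.2764, 0.0000, -0.1149)
O2 = (0.3277·cos120.0°, 0.3277·sin120.0°, 0.0260) = (-0.1639, 0.2838, 0.0260)
φ3=240.0°: virtual centre (-0.1430, -0.2477, -0.1061), radius l
eliminate P² terms by subtracting sphere 1 from 2 and 3
plane₁₂: -0.8806x+0.5676y+0.2819z = 0.0185
Cramer: x(z) = -0.0122+0.1641z;  y(z) = 0.0136-0.2421z
quadratic in z: (1.0855)z²+(0.1285)z+(-0.0057)=0, √Δ=0.2033 → z ∈ {-0.1528, 0.0345}; z = -0.1528 (taking z<0)
x = -0.0373, y = 0.0506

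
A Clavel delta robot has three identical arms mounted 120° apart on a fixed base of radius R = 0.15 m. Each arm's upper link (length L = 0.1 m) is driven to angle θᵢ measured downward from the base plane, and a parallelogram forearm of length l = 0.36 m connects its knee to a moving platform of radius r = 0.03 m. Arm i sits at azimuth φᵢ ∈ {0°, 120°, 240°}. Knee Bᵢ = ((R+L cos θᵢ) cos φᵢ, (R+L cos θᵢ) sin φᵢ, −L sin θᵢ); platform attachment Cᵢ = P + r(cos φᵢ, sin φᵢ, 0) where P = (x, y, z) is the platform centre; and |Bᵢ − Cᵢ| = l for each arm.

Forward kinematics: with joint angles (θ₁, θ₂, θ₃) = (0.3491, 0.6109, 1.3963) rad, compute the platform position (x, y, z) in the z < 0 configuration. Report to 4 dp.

(0.0779, 0.0848, -0.3565)

O1 = (0.2140·cos0.0°, 0.2140·sin0.0°, -0.0342) = (0.2140, 0.0000, -0.0342)
φ2=120.0°: virtual centre (-0.1010, 0.1749, -0.0574), radius l
arm 3 at φ=240.0°: e+L cos θ3 = 0.1374;  O3 = (-0.0687, -0.1190, -0.0985)
|O₂|²−|O₁|² = -0.0029;  |O₃|²−|O₁|² = -0.0184
linear system: -0.6298x+0.3497y = -0.0029−-0.0463z; -0.5653x+-0.2379y = -0.0184−-0.1286z
det = 0.3475;  x = 0.0205+-0.1611z,  y = 0.0286+-0.1576z
into |P−O₁|² = l²: 1.0508z² + 0.1217z + -0.0902 = 0;  Δ = 0.3938;  z = -0.3565 or 0.2407 → z<0 root = -0.3565
x = 0.0779, y = 0.0848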